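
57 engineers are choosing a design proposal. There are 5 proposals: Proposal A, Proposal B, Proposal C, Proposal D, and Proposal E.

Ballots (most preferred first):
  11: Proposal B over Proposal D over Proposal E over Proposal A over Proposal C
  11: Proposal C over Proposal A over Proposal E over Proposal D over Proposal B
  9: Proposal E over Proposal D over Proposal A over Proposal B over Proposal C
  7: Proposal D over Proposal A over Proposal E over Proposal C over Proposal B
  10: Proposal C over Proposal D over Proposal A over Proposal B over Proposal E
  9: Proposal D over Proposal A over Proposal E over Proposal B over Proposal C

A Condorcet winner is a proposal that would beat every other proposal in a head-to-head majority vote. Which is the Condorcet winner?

Proposal D

Proposal D vs Proposal A: 46–11
Proposal D vs Proposal B: 46–11
Proposal D vs Proposal C: 36–21
Proposal D vs Proposal E: 37–20
Proposal D beats every other proposal.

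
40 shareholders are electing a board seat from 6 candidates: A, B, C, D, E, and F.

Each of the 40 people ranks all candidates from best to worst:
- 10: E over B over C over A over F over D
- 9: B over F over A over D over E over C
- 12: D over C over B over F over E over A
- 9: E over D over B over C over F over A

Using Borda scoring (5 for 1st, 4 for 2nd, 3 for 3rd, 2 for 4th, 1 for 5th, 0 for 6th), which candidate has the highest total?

A: 10×2 + 9×3 + 12×0 + 9×0 = 47
B: 10×4 + 9×5 + 12×3 + 9×3 = 148
C: 10×3 + 9×0 + 12×4 + 9×2 = 96
D: 10×0 + 9×2 + 12×5 + 9×4 = 114
E: 10×5 + 9×1 + 12×1 + 9×5 = 116
F: 10×1 + 9×4 + 12×2 + 9×1 = 79

B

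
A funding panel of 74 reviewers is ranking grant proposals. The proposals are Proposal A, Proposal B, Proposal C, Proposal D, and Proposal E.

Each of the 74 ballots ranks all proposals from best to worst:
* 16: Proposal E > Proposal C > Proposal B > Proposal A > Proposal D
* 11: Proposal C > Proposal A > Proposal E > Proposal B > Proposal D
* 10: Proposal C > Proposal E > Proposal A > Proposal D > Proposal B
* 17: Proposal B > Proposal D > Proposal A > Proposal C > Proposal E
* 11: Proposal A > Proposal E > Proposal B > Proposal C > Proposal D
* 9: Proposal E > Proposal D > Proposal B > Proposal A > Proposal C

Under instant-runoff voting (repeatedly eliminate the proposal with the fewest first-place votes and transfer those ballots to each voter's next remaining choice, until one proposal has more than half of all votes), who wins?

Round 1: Proposal A 11, Proposal B 17, Proposal C 21, Proposal D 0, Proposal E 25. Proposal D eliminated.
Round 2: Proposal A 11, Proposal B 17, Proposal C 21, Proposal E 25. Proposal A eliminated.
Round 3: Proposal B 17, Proposal C 21, Proposal E 36. Proposal B eliminated.
Round 4: Proposal C 38, Proposal E 36. Proposal C has a majority (≥38).

Proposal C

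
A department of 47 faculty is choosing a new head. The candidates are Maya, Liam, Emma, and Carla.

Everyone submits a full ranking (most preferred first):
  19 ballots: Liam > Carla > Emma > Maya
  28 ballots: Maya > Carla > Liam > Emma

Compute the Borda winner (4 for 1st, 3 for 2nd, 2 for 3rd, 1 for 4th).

Maya: 19×1 + 28×4 = 131
Liam: 19×4 + 28×2 = 132
Emma: 19×2 + 28×1 = 66
Carla: 19×3 + 28×3 = 141

Carla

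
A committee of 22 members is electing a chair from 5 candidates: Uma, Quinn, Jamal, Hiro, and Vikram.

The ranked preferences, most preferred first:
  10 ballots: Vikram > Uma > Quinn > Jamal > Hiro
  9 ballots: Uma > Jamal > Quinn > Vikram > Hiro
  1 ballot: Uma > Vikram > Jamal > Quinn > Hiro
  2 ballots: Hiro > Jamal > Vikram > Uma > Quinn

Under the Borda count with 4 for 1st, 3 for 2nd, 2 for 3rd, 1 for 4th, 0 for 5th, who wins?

Uma: 10×3 + 9×4 + 1×4 + 2×1 = 72
Quinn: 10×2 + 9×2 + 1×1 + 2×0 = 39
Jamal: 10×1 + 9×3 + 1×2 + 2×3 = 45
Hiro: 10×0 + 9×0 + 1×0 + 2×4 = 8
Vikram: 10×4 + 9×1 + 1×3 + 2×2 = 56

Uma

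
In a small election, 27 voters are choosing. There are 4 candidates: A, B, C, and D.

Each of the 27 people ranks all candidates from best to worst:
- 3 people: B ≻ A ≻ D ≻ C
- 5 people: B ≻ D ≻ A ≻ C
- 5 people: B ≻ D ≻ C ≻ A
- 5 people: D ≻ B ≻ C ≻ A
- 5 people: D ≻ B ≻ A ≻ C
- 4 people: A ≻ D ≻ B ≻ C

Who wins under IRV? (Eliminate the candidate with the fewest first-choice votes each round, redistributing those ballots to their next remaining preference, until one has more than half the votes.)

D

Round 1: A 4, B 13, C 0, D 10. C eliminated.
Round 2: A 4, B 13, D 10. A eliminated.
Round 3: B 13, D 14. D has a majority (≥14).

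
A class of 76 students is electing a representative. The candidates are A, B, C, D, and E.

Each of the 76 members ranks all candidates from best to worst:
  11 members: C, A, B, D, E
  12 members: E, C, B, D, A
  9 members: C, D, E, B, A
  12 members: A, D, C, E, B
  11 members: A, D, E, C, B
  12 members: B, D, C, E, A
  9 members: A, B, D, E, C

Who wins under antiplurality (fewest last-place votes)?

Last-place votes: A 33, B 23, C 9, D 0, E 11.

D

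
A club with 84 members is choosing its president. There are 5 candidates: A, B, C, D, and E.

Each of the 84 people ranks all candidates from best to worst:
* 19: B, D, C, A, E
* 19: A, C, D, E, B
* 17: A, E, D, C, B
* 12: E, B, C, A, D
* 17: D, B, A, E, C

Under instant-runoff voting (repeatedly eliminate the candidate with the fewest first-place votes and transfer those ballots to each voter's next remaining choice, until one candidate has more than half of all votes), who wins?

Round 1: A 36, B 19, C 0, D 17, E 12. C eliminated.
Round 2: A 36, B 19, D 17, E 12. E eliminated.
Round 3: A 36, B 31, D 17. D eliminated.
Round 4: A 36, B 48. B has a majority (≥43).

B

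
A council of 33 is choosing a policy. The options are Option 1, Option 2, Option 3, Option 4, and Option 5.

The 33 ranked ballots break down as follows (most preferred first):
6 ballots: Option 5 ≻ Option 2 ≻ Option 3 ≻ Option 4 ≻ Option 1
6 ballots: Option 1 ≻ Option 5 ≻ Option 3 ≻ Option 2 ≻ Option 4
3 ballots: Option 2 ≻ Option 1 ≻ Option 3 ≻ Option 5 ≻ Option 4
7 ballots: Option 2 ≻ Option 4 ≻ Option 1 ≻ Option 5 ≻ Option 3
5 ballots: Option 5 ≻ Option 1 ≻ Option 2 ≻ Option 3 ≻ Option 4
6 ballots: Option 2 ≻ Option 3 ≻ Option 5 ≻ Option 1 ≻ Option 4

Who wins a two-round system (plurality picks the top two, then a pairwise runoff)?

Round 1 first-place votes: Option 1 6, Option 2 16, Option 3 0, Option 4 0, Option 5 11. Option 2 and Option 5 advance.
Runoff: Option 2 is ranked above Option 5 on 16 ballots, Option 5 above Option 2 on 17.

Option 5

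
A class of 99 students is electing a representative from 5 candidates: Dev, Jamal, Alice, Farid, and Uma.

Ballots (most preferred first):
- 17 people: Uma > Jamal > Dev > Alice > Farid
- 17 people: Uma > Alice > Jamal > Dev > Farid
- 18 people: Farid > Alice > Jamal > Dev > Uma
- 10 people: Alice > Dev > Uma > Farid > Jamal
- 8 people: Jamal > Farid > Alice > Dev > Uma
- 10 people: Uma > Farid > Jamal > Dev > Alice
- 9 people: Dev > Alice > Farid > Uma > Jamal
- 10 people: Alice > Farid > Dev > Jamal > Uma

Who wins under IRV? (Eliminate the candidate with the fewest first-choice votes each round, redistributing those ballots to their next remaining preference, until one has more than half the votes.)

Round 1: Dev 9, Jamal 8, Alice 20, Farid 18, Uma 44. Jamal eliminated.
Round 2: Dev 9, Alice 20, Farid 26, Uma 44. Dev eliminated.
Round 3: Alice 29, Farid 26, Uma 44. Farid eliminated.
Round 4: Alice 55, Uma 44. Alice has a majority (≥50).

Alice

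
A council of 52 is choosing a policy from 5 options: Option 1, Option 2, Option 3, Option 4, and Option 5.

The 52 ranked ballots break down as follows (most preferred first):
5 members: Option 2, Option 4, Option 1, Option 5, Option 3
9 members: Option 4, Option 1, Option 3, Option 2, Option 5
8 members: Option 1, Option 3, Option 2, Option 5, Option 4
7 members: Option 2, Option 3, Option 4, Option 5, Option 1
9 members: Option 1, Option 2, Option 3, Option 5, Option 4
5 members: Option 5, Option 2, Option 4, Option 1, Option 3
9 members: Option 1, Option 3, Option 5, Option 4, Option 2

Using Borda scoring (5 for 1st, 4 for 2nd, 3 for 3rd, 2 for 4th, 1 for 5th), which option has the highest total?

Option 1: 5×3 + 9×4 + 8×5 + 7×1 + 9×5 + 5×2 + 9×5 = 198
Option 2: 5×5 + 9×2 + 8×3 + 7×5 + 9×4 + 5×4 + 9×1 = 167
Option 3: 5×1 + 9×3 + 8×4 + 7×4 + 9×3 + 5×1 + 9×4 = 160
Option 4: 5×4 + 9×5 + 8×1 + 7×3 + 9×1 + 5×3 + 9×2 = 136
Option 5: 5×2 + 9×1 + 8×2 + 7×2 + 9×2 + 5×5 + 9×3 = 119

Option 1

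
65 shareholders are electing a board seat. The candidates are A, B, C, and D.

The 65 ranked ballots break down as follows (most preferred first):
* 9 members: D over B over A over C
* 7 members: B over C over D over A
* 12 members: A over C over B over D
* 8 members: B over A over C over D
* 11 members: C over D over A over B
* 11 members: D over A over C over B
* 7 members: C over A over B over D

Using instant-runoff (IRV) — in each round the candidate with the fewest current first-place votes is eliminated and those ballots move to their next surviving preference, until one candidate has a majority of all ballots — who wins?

Round 1: A 12, B 15, C 18, D 20. A eliminated.
Round 2: B 15, C 30, D 20. B eliminated.
Round 3: C 45, D 20. C has a majority (≥33).

C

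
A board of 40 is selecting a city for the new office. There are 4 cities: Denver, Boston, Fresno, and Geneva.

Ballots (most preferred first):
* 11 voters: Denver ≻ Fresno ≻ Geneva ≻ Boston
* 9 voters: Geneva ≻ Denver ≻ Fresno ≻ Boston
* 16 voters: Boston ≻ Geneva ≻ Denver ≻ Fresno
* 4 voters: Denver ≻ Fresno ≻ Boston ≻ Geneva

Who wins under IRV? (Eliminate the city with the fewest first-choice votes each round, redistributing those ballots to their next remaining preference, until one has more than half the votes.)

Round 1: Denver 15, Boston 16, Fresno 0, Geneva 9. Fresno eliminated.
Round 2: Denver 15, Boston 16, Geneva 9. Geneva eliminated.
Round 3: Denver 24, Boston 16. Denver has a majority (≥21).

Denver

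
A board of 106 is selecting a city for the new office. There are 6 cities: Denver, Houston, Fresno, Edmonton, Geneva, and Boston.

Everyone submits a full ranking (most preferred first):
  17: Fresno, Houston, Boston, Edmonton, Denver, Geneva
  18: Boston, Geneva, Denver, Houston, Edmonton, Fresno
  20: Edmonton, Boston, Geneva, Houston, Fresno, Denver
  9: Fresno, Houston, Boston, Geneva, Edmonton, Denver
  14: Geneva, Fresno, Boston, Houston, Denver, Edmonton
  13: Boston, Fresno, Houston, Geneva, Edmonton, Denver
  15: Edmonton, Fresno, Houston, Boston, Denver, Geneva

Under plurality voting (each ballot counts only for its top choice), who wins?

Edmonton

First-place votes: Denver 0, Houston 0, Fresno 26, Edmonton 35, Geneva 14, Boston 31.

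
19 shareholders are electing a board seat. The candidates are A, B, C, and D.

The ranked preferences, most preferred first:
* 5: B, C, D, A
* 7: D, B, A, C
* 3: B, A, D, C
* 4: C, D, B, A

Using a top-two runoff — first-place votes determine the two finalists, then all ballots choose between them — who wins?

Round 1 first-place votes: A 0, B 8, C 4, D 7. B and D advance.
Runoff: B is ranked above D on 8 ballots, D above B on 11.

D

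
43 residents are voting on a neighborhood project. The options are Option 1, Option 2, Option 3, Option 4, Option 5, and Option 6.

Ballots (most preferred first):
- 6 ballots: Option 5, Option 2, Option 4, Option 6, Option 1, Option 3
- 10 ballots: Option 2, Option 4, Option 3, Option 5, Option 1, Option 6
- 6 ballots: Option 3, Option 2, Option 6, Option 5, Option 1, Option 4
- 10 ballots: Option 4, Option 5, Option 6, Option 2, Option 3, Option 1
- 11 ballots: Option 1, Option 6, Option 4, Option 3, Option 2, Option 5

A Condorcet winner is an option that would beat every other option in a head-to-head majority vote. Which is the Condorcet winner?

Option 2 vs Option 1: 32–11
Option 2 vs Option 3: 26–17
Option 2 vs Option 4: 22–21
Option 2 vs Option 5: 27–16
Option 2 vs Option 6: 22–21
Option 2 beats every other option.

Option 2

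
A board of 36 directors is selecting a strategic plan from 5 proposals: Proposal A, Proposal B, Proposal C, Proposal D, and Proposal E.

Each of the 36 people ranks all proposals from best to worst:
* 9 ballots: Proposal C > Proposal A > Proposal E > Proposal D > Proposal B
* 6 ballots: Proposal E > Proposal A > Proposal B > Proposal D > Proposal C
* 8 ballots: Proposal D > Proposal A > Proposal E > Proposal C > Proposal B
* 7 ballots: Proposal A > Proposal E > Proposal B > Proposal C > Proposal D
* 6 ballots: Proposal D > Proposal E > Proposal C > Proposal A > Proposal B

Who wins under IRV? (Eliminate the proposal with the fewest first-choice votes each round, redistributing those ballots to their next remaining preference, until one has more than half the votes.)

Round 1: Proposal A 7, Proposal B 0, Proposal C 9, Proposal D 14, Proposal E 6. Proposal B eliminated.
Round 2: Proposal A 7, Proposal C 9, Proposal D 14, Proposal E 6. Proposal E eliminated.
Round 3: Proposal A 13, Proposal C 9, Proposal D 14. Proposal C eliminated.
Round 4: Proposal A 22, Proposal D 14. Proposal A has a majority (≥19).

Proposal A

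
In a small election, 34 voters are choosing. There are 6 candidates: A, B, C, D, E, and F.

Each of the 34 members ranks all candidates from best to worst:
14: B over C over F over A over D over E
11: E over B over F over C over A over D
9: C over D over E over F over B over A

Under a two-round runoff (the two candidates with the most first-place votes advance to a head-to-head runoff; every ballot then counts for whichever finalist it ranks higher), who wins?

E

Round 1 first-place votes: A 0, B 14, C 9, D 0, E 11, F 0. B and E advance.
Runoff: B is ranked above E on 14 ballots, E above B on 20.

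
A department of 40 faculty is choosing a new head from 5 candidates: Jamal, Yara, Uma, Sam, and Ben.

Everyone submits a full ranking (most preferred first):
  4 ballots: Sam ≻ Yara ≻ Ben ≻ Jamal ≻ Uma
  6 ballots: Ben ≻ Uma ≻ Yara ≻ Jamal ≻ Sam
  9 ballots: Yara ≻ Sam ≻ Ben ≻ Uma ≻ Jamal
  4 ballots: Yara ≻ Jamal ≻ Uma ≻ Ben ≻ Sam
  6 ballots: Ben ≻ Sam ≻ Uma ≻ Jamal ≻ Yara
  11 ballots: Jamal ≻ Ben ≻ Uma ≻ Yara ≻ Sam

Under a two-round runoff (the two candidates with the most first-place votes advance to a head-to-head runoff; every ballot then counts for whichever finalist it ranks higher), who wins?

Ben

Round 1 first-place votes: Jamal 11, Yara 13, Uma 0, Sam 4, Ben 12. Yara and Ben advance.
Runoff: Yara is ranked above Ben on 17 ballots, Ben above Yara on 23.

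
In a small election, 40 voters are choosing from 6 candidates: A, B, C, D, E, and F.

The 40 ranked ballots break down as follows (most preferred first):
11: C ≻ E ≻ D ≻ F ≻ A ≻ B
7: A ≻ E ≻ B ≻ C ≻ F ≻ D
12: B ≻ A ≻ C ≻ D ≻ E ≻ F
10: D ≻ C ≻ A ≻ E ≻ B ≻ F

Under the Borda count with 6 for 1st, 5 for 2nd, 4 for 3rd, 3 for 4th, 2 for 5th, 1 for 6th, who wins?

C

A: 11×2 + 7×6 + 12×5 + 10×4 = 164
B: 11×1 + 7×4 + 12×6 + 10×2 = 131
C: 11×6 + 7×3 + 12×4 + 10×5 = 185
D: 11×4 + 7×1 + 12×3 + 10×6 = 147
E: 11×5 + 7×5 + 12×2 + 10×3 = 144
F: 11×3 + 7×2 + 12×1 + 10×1 = 69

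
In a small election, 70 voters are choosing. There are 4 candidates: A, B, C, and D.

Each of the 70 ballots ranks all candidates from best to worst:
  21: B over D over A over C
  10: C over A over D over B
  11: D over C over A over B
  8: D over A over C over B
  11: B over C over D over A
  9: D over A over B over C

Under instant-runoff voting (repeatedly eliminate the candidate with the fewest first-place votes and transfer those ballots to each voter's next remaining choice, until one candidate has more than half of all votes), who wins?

Round 1: A 0, B 32, C 10, D 28. A eliminated.
Round 2: B 32, C 10, D 28. C eliminated.
Round 3: B 32, D 38. D has a majority (≥36).

D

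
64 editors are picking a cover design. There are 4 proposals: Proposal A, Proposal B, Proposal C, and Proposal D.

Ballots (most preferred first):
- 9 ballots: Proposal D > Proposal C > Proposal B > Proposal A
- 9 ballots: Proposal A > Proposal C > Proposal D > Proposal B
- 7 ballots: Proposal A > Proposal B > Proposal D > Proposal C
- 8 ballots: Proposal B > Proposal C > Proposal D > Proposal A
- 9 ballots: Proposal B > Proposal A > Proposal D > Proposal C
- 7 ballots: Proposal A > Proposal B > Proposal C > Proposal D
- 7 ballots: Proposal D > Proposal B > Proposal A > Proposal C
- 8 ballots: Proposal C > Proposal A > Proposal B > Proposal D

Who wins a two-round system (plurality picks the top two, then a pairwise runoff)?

Proposal B

Round 1 first-place votes: Proposal A 23, Proposal B 17, Proposal C 8, Proposal D 16. Proposal A and Proposal B advance.
Runoff: Proposal A is ranked above Proposal B on 31 ballots, Proposal B above Proposal A on 33.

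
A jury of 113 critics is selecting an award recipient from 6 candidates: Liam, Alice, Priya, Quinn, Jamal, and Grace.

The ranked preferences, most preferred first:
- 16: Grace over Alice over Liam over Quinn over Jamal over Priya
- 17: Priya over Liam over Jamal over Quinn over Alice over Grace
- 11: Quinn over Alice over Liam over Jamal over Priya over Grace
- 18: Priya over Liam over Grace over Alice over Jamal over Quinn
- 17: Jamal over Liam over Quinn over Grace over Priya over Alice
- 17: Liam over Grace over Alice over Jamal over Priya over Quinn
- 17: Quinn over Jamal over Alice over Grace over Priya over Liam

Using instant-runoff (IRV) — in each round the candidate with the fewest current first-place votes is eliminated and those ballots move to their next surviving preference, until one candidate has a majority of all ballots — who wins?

Round 1: Liam 17, Alice 0, Priya 35, Quinn 28, Jamal 17, Grace 16. Alice eliminated.
Round 2: Liam 17, Priya 35, Quinn 28, Jamal 17, Grace 16. Grace eliminated.
Round 3: Liam 33, Priya 35, Quinn 28, Jamal 17. Jamal eliminated.
Round 4: Liam 50, Priya 35, Quinn 28. Quinn eliminated.
Round 5: Liam 61, Priya 52. Liam has a majority (≥57).

Liam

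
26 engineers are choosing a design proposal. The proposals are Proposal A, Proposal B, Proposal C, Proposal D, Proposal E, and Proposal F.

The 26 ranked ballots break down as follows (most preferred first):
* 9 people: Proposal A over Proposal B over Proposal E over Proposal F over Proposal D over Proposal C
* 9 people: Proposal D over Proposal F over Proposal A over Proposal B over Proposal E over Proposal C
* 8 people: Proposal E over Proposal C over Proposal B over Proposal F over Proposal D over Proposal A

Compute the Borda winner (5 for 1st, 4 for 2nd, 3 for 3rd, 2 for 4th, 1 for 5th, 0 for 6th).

Proposal A: 9×5 + 9×3 + 8×0 = 72
Proposal B: 9×4 + 9×2 + 8×3 = 78
Proposal C: 9×0 + 9×0 + 8×4 = 32
Proposal D: 9×1 + 9×5 + 8×1 = 62
Proposal E: 9×3 + 9×1 + 8×5 = 76
Proposal F: 9×2 + 9×4 + 8×2 = 70

Proposal B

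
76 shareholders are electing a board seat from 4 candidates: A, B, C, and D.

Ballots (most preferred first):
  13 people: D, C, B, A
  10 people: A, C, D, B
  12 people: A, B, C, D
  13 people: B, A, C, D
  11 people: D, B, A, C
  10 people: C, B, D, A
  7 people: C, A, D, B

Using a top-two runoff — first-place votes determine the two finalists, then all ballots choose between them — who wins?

Round 1 first-place votes: A 22, B 13, C 17, D 24. D and A advance.
Runoff: D is ranked above A on 34 ballots, A above D on 42.

A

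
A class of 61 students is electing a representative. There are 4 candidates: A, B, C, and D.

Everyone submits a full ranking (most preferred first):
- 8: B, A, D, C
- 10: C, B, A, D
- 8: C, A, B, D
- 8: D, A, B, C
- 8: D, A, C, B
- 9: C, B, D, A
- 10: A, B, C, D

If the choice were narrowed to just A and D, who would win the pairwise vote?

A

A is ranked above D on 36 ballots; D above A on 25.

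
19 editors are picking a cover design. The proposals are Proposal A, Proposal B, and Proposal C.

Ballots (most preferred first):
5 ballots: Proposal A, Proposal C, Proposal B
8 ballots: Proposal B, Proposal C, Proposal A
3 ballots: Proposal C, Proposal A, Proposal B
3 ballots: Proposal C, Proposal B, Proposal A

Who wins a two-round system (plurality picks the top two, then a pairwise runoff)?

Round 1 first-place votes: Proposal A 5, Proposal B 8, Proposal C 6. Proposal B and Proposal C advance.
Runoff: Proposal B is ranked above Proposal C on 8 ballots, Proposal C above Proposal B on 11.

Proposal C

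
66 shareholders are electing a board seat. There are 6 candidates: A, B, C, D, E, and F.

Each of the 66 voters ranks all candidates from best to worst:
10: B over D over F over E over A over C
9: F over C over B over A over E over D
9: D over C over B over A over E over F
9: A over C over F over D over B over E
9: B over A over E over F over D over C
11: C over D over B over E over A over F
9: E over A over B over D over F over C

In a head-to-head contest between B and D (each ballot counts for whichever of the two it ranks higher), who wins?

B

B is ranked above D on 37 ballots; D above B on 29.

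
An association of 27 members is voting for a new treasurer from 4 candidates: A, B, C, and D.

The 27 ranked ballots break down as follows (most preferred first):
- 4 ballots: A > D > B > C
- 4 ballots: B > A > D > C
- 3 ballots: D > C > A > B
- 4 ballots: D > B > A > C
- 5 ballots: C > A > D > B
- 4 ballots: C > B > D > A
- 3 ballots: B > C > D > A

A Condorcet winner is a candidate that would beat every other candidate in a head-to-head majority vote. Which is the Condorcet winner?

D vs A: 14–13
D vs B: 16–11
D vs C: 15–12
D beats every other candidate.

D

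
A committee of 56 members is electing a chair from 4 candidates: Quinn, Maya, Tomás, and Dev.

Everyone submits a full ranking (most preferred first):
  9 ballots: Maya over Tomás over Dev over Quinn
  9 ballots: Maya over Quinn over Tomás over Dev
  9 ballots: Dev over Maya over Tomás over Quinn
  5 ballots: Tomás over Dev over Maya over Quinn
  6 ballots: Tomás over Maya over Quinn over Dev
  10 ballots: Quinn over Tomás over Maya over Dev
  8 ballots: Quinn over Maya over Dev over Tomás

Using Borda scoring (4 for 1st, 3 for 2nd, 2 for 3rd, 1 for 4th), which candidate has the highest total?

Quinn: 9×1 + 9×3 + 9×1 + 5×1 + 6×2 + 10×4 + 8×4 = 134
Maya: 9×4 + 9×4 + 9×3 + 5×2 + 6×3 + 10×2 + 8×3 = 171
Tomás: 9×3 + 9×2 + 9×2 + 5×4 + 6×4 + 10×3 + 8×1 = 145
Dev: 9×2 + 9×1 + 9×4 + 5×3 + 6×1 + 10×1 + 8×2 = 110

Maya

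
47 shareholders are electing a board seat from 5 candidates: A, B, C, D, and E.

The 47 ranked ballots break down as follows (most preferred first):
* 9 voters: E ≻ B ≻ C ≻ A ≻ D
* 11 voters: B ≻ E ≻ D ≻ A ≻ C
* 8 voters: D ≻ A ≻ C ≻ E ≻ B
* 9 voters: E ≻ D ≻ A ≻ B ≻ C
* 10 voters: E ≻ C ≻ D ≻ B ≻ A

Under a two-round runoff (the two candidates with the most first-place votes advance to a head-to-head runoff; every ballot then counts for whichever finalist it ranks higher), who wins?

Round 1 first-place votes: A 0, B 11, C 0, D 8, E 28. E and B advance.
Runoff: E is ranked above B on 36 ballots, B above E on 11.

E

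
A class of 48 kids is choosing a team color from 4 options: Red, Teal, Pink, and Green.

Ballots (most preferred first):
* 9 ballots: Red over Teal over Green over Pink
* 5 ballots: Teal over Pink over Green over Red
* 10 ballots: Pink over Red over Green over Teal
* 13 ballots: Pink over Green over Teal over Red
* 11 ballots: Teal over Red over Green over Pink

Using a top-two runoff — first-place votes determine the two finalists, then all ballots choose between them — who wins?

Round 1 first-place votes: Red 9, Teal 16, Pink 23, Green 0. Pink and Teal advance.
Runoff: Pink is ranked above Teal on 23 ballots, Teal above Pink on 25.

Teal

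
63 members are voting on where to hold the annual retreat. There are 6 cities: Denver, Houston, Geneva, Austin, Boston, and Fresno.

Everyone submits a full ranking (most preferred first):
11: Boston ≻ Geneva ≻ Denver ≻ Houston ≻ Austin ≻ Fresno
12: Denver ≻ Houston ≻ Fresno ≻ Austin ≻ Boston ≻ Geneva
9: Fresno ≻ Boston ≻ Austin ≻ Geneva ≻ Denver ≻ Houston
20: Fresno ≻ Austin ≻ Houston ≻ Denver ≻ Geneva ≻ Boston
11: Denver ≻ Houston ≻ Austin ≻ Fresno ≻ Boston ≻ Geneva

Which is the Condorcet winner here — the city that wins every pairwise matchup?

Denver

Denver vs Houston: 43–20
Denver vs Geneva: 43–20
Denver vs Austin: 34–29
Denver vs Boston: 43–20
Denver vs Fresno: 34–29
Denver beats every other city.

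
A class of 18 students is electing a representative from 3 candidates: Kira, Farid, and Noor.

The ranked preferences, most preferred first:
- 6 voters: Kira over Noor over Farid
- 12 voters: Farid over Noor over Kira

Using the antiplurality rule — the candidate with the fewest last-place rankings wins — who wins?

Noor

Last-place votes: Kira 12, Farid 6, Noor 0.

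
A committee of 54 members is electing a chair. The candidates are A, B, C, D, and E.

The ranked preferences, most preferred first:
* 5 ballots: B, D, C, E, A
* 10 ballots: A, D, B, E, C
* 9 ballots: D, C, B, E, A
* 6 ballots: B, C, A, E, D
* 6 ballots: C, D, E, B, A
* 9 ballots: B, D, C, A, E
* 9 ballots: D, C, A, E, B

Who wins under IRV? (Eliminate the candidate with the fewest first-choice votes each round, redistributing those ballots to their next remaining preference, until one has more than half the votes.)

Round 1: A 10, B 20, C 6, D 18, E 0. E eliminated.
Round 2: A 10, B 20, C 6, D 18. C eliminated.
Round 3: A 10, B 20, D 24. A eliminated.
Round 4: B 20, D 34. D has a majority (≥28).

D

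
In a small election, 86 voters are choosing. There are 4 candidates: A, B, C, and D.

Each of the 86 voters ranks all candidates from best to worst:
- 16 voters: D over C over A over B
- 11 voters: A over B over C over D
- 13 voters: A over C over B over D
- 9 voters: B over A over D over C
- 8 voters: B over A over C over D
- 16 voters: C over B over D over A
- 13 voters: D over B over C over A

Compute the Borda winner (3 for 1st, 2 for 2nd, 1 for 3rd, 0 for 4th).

A: 16×1 + 11×3 + 13×3 + 9×2 + 8×2 + 16×0 + 13×0 = 122
B: 16×0 + 11×2 + 13×1 + 9×3 + 8×3 + 16×2 + 13×2 = 144
C: 16×2 + 11×1 + 13×2 + 9×0 + 8×1 + 16×3 + 13×1 = 138
D: 16×3 + 11×0 + 13×0 + 9×1 + 8×0 + 16×1 + 13×3 = 112

B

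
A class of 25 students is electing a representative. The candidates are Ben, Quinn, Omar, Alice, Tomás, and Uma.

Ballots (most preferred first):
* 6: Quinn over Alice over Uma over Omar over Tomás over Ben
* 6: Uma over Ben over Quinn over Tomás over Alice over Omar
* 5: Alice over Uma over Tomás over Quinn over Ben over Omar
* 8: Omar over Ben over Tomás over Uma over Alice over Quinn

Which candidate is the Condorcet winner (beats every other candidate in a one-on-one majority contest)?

Uma vs Ben: 17–8
Uma vs Quinn: 19–6
Uma vs Omar: 17–8
Uma vs Alice: 14–11
Uma vs Tomás: 17–8
Uma beats every other candidate.

Uma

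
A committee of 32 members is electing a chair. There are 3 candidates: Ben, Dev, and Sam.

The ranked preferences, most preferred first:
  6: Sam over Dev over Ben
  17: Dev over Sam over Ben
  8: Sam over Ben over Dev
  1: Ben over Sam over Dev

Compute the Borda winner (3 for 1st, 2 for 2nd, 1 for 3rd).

Ben: 6×1 + 17×1 + 8×2 + 1×3 = 42
Dev: 6×2 + 17×3 + 8×1 + 1×1 = 72
Sam: 6×3 + 17×2 + 8×3 + 1×2 = 78

Sam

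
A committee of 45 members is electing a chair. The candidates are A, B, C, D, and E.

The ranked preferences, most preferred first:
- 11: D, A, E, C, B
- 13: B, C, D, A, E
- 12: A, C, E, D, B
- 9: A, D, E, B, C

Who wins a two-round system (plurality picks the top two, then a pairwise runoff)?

A

Round 1 first-place votes: A 21, B 13, C 0, D 11, E 0. A and B advance.
Runoff: A is ranked above B on 32 ballots, B above A on 13.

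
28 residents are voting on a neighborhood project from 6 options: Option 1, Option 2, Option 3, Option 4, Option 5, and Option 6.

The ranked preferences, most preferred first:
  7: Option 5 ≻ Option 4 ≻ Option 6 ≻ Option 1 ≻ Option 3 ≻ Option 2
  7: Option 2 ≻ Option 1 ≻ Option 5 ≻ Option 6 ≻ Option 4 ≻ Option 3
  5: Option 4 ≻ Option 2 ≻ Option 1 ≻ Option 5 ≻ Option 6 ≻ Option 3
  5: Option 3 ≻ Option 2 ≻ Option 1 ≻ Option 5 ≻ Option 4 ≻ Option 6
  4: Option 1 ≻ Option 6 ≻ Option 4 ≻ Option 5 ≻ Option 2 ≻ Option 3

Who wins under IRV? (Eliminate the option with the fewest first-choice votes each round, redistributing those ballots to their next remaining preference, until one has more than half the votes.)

Option 4

Round 1: Option 1 4, Option 2 7, Option 3 5, Option 4 5, Option 5 7, Option 6 0. Option 6 eliminated.
Round 2: Option 1 4, Option 2 7, Option 3 5, Option 4 5, Option 5 7. Option 1 eliminated.
Round 3: Option 2 7, Option 3 5, Option 4 9, Option 5 7. Option 3 eliminated.
Round 4: Option 2 12, Option 4 9, Option 5 7. Option 5 eliminated.
Round 5: Option 2 12, Option 4 16. Option 4 has a majority (≥15).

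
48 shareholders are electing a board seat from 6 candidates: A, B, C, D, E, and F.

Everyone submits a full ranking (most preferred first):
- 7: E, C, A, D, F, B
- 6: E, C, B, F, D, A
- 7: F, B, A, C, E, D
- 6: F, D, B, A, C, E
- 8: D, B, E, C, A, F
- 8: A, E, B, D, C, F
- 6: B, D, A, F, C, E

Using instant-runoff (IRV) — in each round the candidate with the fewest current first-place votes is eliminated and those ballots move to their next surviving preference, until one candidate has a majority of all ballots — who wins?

E

Round 1: A 8, B 6, C 0, D 8, E 13, F 13. C eliminated.
Round 2: A 8, B 6, D 8, E 13, F 13. B eliminated.
Round 3: A 8, D 14, E 13, F 13. A eliminated.
Round 4: D 14, E 21, F 13. F eliminated.
Round 5: D 20, E 28. E has a majority (≥25).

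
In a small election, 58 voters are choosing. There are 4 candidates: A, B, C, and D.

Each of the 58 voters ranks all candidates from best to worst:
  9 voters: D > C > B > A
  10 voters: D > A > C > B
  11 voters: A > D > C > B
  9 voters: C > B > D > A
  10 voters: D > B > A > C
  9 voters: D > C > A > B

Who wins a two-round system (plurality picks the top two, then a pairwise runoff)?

D

Round 1 first-place votes: A 11, B 0, C 9, D 38. D and A advance.
Runoff: D is ranked above A on 47 ballots, A above D on 11.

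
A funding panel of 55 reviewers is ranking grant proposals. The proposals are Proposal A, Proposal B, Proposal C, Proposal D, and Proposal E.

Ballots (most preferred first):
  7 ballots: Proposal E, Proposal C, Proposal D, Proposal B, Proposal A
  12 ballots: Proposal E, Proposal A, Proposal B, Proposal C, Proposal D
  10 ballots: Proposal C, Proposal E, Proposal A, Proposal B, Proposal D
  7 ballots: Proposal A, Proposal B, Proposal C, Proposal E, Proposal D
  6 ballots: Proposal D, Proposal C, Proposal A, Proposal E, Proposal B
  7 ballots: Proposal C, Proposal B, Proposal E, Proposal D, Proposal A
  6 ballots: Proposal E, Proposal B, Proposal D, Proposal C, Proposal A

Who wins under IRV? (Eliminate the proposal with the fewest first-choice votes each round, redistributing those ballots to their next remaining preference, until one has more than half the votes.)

Round 1: Proposal A 7, Proposal B 0, Proposal C 17, Proposal D 6, Proposal E 25. Proposal B eliminated.
Round 2: Proposal A 7, Proposal C 17, Proposal D 6, Proposal E 25. Proposal D eliminated.
Round 3: Proposal A 7, Proposal C 23, Proposal E 25. Proposal A eliminated.
Round 4: Proposal C 30, Proposal E 25. Proposal C has a majority (≥28).

Proposal C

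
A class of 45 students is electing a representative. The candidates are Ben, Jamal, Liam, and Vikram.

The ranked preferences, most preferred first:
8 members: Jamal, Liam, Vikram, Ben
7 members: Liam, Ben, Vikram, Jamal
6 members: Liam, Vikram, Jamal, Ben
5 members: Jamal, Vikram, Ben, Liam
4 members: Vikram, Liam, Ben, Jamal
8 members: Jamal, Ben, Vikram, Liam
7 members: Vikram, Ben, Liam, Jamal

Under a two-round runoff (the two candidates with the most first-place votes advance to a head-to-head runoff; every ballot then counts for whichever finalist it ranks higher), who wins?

Liam

Round 1 first-place votes: Ben 0, Jamal 21, Liam 13, Vikram 11. Jamal and Liam advance.
Runoff: Jamal is ranked above Liam on 21 ballots, Liam above Jamal on 24.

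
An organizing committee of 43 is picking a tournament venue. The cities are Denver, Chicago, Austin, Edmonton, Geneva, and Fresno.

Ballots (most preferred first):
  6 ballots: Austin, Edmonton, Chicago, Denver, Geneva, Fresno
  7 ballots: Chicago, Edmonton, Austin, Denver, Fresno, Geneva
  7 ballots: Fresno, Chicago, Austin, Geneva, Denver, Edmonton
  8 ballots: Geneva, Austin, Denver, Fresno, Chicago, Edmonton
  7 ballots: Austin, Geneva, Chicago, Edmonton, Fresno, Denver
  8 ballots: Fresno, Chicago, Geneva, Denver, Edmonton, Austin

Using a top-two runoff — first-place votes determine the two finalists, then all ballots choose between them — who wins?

Round 1 first-place votes: Denver 0, Chicago 7, Austin 13, Edmonton 0, Geneva 8, Fresno 15. Fresno and Austin advance.
Runoff: Fresno is ranked above Austin on 15 ballots, Austin above Fresno on 28.

Austin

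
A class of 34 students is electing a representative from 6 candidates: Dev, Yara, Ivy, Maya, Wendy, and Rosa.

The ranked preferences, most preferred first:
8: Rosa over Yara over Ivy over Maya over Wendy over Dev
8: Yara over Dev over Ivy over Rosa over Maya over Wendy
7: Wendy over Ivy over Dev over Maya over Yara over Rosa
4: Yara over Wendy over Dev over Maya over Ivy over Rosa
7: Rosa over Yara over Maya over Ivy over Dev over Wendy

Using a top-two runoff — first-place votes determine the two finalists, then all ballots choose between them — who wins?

Round 1 first-place votes: Dev 0, Yara 12, Ivy 0, Maya 0, Wendy 7, Rosa 15. Rosa and Yara advance.
Runoff: Rosa is ranked above Yara on 15 ballots, Yara above Rosa on 19.

Yara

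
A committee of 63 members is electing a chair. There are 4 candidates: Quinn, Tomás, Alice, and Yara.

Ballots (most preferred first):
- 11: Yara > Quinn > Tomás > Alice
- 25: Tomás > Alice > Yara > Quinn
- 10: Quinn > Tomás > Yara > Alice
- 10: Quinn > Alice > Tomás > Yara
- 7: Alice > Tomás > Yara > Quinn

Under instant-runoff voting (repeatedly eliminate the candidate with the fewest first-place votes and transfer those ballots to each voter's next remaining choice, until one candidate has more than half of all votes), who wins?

Tomás

Round 1: Quinn 20, Tomás 25, Alice 7, Yara 11. Alice eliminated.
Round 2: Quinn 20, Tomás 32, Yara 11. Tomás has a majority (≥32).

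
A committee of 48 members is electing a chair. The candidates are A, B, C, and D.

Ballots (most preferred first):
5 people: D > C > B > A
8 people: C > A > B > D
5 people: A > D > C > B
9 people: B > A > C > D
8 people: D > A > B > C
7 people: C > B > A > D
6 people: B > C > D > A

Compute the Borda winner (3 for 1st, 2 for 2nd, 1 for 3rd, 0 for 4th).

A: 5×0 + 8×2 + 5×3 + 9×2 + 8×2 + 7×1 + 6×0 = 72
B: 5×1 + 8×1 + 5×0 + 9×3 + 8×1 + 7×2 + 6×3 = 80
C: 5×2 + 8×3 + 5×1 + 9×1 + 8×0 + 7×3 + 6×2 = 81
D: 5×3 + 8×0 + 5×2 + 9×0 + 8×3 + 7×0 + 6×1 = 55

C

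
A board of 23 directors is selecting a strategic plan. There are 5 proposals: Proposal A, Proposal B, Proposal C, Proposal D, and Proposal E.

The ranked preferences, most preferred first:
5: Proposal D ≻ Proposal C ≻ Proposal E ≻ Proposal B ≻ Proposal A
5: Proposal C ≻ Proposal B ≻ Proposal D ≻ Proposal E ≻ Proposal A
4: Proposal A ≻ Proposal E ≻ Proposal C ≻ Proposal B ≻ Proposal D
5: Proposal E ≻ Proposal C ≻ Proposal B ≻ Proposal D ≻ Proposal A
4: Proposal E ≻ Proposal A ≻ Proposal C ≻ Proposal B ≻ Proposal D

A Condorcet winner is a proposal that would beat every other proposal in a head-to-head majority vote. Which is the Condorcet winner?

Proposal E vs Proposal A: 19–4
Proposal E vs Proposal B: 18–5
Proposal E vs Proposal C: 13–10
Proposal E vs Proposal D: 13–10
Proposal E beats every other proposal.

Proposal E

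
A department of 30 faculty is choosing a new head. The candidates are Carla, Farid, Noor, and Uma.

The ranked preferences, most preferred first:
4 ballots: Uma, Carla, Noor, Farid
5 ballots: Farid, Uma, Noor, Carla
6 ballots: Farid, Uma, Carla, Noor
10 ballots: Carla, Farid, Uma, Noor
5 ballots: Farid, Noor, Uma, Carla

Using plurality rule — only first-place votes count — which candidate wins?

Farid

First-place votes: Carla 10, Farid 16, Noor 0, Uma 4.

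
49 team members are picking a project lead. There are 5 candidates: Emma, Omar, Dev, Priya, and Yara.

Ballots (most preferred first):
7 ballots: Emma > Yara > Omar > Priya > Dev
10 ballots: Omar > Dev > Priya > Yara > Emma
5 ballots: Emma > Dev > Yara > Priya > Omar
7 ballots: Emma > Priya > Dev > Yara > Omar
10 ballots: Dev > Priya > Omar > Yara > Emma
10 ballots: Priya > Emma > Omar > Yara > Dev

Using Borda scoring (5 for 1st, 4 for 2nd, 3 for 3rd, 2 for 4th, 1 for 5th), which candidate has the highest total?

Emma: 7×5 + 10×1 + 5×5 + 7×5 + 10×1 + 10×4 = 155
Omar: 7×3 + 10×5 + 5×1 + 7×1 + 10×3 + 10×3 = 143
Dev: 7×1 + 10×4 + 5×4 + 7×3 + 10×5 + 10×1 = 148
Priya: 7×2 + 10×3 + 5×2 + 7×4 + 10×4 + 10×5 = 172
Yara: 7×4 + 10×2 + 5×3 + 7×2 + 10×2 + 10×2 = 117

Priya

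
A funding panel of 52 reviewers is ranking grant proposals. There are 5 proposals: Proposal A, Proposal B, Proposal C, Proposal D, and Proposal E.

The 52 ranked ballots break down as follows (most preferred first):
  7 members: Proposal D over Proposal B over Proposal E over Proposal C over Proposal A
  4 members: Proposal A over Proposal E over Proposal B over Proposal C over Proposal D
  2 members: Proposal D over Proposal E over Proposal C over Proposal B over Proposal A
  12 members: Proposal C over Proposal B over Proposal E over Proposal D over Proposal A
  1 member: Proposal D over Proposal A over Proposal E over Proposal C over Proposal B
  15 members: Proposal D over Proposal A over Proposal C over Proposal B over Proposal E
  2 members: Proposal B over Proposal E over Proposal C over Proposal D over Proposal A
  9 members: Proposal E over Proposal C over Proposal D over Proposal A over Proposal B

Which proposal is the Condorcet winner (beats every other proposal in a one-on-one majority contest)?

Proposal C vs Proposal A: 32–20
Proposal C vs Proposal B: 39–13
Proposal C vs Proposal D: 27–25
Proposal C vs Proposal E: 27–25
Proposal C beats every other proposal.

Proposal C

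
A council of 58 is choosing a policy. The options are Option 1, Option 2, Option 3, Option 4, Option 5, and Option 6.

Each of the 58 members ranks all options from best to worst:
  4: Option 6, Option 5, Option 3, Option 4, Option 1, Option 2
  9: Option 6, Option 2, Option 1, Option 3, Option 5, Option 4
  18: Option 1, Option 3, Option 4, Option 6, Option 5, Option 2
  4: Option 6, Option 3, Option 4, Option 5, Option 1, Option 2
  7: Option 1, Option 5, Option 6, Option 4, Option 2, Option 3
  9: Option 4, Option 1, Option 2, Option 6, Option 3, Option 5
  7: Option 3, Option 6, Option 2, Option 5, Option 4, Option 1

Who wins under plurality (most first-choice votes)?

First-place votes: Option 1 25, Option 2 0, Option 3 7, Option 4 9, Option 5 0, Option 6 17.

Option 1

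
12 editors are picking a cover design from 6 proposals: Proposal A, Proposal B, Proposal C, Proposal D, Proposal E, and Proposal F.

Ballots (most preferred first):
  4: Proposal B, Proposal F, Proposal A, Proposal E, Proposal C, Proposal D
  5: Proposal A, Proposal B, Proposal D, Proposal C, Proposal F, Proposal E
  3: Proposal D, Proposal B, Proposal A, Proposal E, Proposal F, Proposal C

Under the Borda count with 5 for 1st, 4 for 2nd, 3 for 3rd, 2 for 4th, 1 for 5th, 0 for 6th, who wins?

Proposal A: 4×3 + 5×5 + 3×3 = 46
Proposal B: 4×5 + 5×4 + 3×4 = 52
Proposal C: 4×1 + 5×2 + 3×0 = 14
Proposal D: 4×0 + 5×3 + 3×5 = 30
Proposal E: 4×2 + 5×0 + 3×2 = 14
Proposal F: 4×4 + 5×1 + 3×1 = 24

Proposal B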